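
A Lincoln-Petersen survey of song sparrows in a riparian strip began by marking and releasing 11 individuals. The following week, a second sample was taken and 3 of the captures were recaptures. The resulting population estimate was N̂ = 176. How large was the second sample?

C = 48

From N = M·C/R: C = N·R / M = 176·3 / 11 = 528 / 11 = 48.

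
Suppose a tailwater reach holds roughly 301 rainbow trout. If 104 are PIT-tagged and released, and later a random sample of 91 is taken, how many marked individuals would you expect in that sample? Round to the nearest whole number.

The marked fraction of the population is 104/301, so in a sample of 91 expect C·(M/N) marked.
E[R] = 104 × 91 / 301 = 9464 / 301 ≈ 31.4 → 31

expected recaptures ≈ 31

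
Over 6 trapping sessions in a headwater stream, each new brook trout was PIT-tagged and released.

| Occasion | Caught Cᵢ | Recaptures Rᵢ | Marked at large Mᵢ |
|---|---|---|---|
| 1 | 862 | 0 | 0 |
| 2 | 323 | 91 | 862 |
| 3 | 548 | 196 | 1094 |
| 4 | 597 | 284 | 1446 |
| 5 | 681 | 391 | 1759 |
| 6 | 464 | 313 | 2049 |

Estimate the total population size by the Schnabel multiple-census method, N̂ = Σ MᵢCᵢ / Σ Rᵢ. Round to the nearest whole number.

Σ MᵢCᵢ = 0·862 + 862·323 + 1094·548 + 1446·597 + 1759·681 + 2049·464 = 0 + 278426 + 599512 + 863262 + 1197879 + 950736 = 3889815
Σ Rᵢ = 0 + 91 + 196 + 284 + 391 + 313 = 1275
N̂ = 3889815 / 1275 ≈ 3050.8 → 3051

N ≈ 3051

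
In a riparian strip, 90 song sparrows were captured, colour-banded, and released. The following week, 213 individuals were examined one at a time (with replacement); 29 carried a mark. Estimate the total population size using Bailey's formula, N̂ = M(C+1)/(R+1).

N̂ = 90·(213+1)/(29+1) = 90·214/30 = 19260/30 = 642

N = 642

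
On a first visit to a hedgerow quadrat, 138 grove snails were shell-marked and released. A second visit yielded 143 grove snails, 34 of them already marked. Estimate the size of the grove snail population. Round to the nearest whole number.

N ≈ 580

The marked fraction in the recapture sample should equal the marked fraction in the population: 34/143 = 138/N.
N = (138 × 143) / 34 = 19734 / 34 ≈ 580.4 → 580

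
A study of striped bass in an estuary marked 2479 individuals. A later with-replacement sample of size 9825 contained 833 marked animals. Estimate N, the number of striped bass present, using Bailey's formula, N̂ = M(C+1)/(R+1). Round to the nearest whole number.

N̂ = 2479·(9825+1)/(833+1) = 2479·9826/834 = 24358654/834 ≈ 29207.0 → 29207

N ≈ 29,207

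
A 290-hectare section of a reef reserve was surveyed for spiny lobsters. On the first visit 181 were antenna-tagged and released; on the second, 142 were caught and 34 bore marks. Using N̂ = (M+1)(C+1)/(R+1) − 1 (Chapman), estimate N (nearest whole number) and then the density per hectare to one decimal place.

density ≈ 2.6 spiny lobsters per hectare

N̂ = 182·143/35 − 1 = 26026/35 − 1 ≈ 742.6 → 743
Density = N̂ / area = 743 / 290 ≈ 2.56 → 2.6 per hectare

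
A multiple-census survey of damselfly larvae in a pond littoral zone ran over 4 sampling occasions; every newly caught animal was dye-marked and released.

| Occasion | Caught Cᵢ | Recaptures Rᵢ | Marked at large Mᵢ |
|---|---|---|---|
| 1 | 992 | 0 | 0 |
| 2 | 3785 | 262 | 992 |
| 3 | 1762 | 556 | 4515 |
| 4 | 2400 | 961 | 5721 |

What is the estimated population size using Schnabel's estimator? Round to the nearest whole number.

N ≈ 14,300

Σ MᵢCᵢ = 0·992 + 992·3785 + 4515·1762 + 5721·2400 = 0 + 3754720 + 7955430 + 13730400 = 25440550
Σ Rᵢ = 0 + 262 + 556 + 961 = 1779
N̂ = 25440550 / 1779 ≈ 14300.48 → 14300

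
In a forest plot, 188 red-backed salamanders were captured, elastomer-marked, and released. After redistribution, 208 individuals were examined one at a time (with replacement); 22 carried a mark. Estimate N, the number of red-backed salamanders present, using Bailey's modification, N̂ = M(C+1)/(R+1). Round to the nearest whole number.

N ≈ 1708

N̂ = 188·(208+1)/(22+1) = 188·209/23 = 39292/23 ≈ 1708.3 → 1708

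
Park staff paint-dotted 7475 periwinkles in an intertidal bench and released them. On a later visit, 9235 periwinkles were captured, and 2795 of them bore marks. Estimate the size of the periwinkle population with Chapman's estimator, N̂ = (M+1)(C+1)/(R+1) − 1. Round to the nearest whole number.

N ≈ 24,694

N̂ = (7475+1)(9235+1)/(2795+1) − 1 = 7476·9236/2796 − 1
= 69048336/2796 − 1 ≈ 24695.4 − 1 ≈ 24694.4 → 24694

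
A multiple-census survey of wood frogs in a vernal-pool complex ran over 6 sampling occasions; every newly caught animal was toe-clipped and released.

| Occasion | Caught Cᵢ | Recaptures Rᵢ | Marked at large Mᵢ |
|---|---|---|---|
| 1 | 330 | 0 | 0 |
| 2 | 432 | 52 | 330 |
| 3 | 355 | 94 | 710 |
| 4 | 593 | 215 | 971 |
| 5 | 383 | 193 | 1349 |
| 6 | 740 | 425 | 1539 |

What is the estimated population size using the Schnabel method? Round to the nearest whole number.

Σ MᵢCᵢ = 0·330 + 330·432 + 710·355 + 971·593 + 1349·383 + 1539·740 = 0 + 142560 + 252050 + 575803 + 516667 + 1138860 = 2625940
Σ Rᵢ = 0 + 52 + 94 + 215 + 193 + 425 = 979
N̂ = 2625940 / 979 ≈ 2682.3 → 2682

N ≈ 2682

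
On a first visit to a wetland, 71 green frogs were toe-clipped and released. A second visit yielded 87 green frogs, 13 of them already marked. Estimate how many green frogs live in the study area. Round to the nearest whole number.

Lincoln-Petersen assumes M/N = R/C, so N = M·C / R.
N = (71 × 87) / 13 = 6177 / 13 ≈ 475.2 → 475

N ≈ 475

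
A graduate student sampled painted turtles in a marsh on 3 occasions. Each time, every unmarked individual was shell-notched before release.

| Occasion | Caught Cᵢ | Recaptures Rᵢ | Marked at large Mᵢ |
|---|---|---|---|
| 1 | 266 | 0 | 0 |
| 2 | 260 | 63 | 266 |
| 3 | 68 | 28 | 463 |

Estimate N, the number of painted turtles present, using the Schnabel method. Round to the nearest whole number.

N ≈ 1106

Σ MᵢCᵢ = 0·266 + 266·260 + 463·68 = 0 + 69160 + 31484 = 100644
Σ Rᵢ = 0 + 63 + 28 = 91
N̂ = 100644 / 91 ≈ 1106.0 → 1106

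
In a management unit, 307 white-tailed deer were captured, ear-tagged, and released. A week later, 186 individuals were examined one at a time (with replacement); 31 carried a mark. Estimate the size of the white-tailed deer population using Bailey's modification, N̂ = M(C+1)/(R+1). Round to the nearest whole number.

N̂ = 307·(186+1)/(31+1) = 307·187/32 = 57409/32 ≈ 1794.0 → 1794

N ≈ 1794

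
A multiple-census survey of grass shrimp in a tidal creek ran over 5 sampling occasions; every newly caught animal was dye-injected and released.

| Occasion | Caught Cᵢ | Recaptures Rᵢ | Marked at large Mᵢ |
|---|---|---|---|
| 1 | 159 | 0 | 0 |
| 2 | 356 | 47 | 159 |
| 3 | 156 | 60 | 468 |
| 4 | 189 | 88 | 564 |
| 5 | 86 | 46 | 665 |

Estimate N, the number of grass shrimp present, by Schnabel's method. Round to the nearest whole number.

N ≈ 1217

Σ MᵢCᵢ = 0·159 + 159·356 + 468·156 + 564·189 + 665·86 = 0 + 56604 + 73008 + 106596 + 57190 = 293398
Σ Rᵢ = 0 + 47 + 60 + 88 + 46 = 241
N̂ = 293398 / 241 ≈ 1217.4 → 1217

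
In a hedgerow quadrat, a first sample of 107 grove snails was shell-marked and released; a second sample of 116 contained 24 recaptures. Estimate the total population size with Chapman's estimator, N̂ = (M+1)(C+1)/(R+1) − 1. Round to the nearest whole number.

N̂ = (107+1)(116+1)/(24+1) − 1 = 108·117/25 − 1
= 12636/25 − 1 ≈ 505.4 − 1 ≈ 504.4 → 504

N ≈ 504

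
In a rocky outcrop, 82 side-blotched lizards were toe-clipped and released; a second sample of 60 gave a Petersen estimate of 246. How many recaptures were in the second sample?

From N = M·C/R: R = M·C / N = 82·60 / 246 = 4920 / 246 = 20.

R = 20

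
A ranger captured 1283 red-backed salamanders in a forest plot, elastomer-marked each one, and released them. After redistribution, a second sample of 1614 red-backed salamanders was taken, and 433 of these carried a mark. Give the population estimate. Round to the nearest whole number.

N = (1283 × 1614) / 433 = 2070762 / 433 ≈ 4782.4 → 4782

N ≈ 4782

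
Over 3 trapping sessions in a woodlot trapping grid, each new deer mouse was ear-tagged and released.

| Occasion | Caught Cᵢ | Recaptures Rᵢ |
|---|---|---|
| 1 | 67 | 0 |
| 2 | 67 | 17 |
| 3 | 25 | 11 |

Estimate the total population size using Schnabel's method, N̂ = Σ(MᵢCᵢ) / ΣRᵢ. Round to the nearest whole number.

Marked at large before each occasion: Mᵢ = Σⱼ<ᵢ (Cⱼ − Rⱼ) → M1=0, M2=67, M3=117
Σ MᵢCᵢ = 0·67 + 67·67 + 117·25 = 0 + 4489 + 2925 = 7414
Σ Rᵢ = 0 + 17 + 11 = 28
N̂ = 7414 / 28 ≈ 264.8 → 265

N ≈ 265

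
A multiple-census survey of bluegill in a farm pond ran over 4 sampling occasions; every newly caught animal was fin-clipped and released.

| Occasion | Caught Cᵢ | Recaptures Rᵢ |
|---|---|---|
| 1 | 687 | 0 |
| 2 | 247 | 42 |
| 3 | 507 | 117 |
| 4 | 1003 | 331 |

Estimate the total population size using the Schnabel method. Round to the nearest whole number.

N ≈ 3893

Marked at large before each occasion: Mᵢ = Σⱼ<ᵢ (Cⱼ − Rⱼ) → M1=0, M2=687, M3=892, M4=1282
Σ MᵢCᵢ = 0·687 + 687·247 + 892·507 + 1282·1003 = 0 + 169689 + 452244 + 1285846 = 1907779
Σ Rᵢ = 0 + 42 + 117 + 331 = 490
N̂ = 1907779 / 490 ≈ 3893.4 → 3893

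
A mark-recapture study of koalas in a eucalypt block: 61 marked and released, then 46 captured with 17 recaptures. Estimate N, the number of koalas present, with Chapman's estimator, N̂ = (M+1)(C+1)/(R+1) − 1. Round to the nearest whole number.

N̂ = (61+1)(46+1)/(17+1) − 1 = 62·47/18 − 1
= 2914/18 − 1 ≈ 161.9 − 1 ≈ 160.9 → 161

N ≈ 161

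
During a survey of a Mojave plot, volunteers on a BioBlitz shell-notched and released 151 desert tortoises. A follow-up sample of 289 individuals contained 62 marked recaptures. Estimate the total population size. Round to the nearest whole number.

N ≈ 704

N = (151 × 289) / 62 = 43639 / 62 ≈ 703.9 → 704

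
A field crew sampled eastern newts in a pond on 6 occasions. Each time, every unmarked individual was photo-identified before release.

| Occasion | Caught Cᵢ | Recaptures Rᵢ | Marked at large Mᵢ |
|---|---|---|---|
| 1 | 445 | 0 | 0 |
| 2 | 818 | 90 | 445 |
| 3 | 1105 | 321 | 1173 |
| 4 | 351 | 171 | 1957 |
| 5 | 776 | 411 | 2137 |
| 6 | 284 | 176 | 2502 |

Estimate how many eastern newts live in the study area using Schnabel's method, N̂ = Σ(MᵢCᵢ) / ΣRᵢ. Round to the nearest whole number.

Σ MᵢCᵢ = 0·445 + 445·818 + 1173·1105 + 1957·351 + 2137·776 + 2502·284 = 0 + 364010 + 1296165 + 686907 + 1658312 + 710568 = 4715962
Σ Rᵢ = 0 + 90 + 321 + 171 + 411 + 176 = 1169
N̂ = 4715962 / 1169 ≈ 4034.2 → 4034

N ≈ 4034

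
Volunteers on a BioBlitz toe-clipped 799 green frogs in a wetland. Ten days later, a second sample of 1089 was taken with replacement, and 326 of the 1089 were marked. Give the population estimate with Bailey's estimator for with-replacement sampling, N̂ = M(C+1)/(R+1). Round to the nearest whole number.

N ≈ 2663

N̂ = 799·(1089+1)/(326+1) = 799·1090/327 = 870910/327 ≈ 2663.3 → 2663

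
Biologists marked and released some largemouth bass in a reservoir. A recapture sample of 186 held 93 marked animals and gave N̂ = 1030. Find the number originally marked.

M = 515

From N = M·C/R: M = N·R / C = 1030·93 / 186 = 95790 / 186 = 515.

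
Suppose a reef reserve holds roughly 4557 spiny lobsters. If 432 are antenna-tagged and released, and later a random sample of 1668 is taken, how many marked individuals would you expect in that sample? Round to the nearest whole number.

The marked fraction of the population is 432/4557, so in a sample of 1668 expect C·(M/N) marked.
E[R] = 432 × 1668 / 4557 = 720576 / 4557 ≈ 158.1 → 158

expected recaptures ≈ 158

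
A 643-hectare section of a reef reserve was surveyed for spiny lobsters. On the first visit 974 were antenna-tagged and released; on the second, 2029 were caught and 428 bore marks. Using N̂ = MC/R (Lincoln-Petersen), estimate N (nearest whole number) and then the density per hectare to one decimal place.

N̂ = 974·2029/428 = 1976246/428 ≈ 4617.4 → 4617
Density = N̂ / area = 4617 / 643 ≈ 7.18 → 7.2 per hectare

density ≈ 7.2 spiny lobsters per hectare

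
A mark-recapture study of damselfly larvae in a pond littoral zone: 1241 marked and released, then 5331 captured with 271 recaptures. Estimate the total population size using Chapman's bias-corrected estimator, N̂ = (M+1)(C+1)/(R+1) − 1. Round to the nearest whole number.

N ≈ 24,346

N̂ = (1241+1)(5331+1)/(271+1) − 1 = 1242·5332/272 − 1
= 6622344/272 − 1 ≈ 24346.9 − 1 ≈ 24345.9 → 24346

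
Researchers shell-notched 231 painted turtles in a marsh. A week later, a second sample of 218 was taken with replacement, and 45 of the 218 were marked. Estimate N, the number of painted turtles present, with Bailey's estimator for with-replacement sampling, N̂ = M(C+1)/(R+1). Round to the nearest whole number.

N ≈ 1100

N̂ = 231·(218+1)/(45+1) = 231·219/46 = 50589/46 ≈ 1099.8 → 1100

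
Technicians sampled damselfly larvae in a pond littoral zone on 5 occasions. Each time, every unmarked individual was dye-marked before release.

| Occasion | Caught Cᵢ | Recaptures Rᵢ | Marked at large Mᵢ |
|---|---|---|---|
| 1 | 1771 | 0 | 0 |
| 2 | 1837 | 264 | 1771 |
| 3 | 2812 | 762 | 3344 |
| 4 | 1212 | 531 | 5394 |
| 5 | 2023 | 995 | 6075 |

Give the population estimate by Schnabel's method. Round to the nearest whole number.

Σ MᵢCᵢ = 0·1771 + 1771·1837 + 3344·2812 + 5394·1212 + 6075·2023 = 0 + 3253327 + 9403328 + 6537528 + 12289725 = 31483908
Σ Rᵢ = 0 + 264 + 762 + 531 + 995 = 2552
N̂ = 31483908 / 2552 ≈ 12337.0 → 12337

N ≈ 12,337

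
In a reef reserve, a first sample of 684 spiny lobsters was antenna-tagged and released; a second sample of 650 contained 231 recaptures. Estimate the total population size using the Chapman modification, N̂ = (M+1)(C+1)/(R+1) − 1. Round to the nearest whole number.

N̂ = (684+1)(650+1)/(231+1) − 1 = 685·651/232 − 1
= 445935/232 − 1 ≈ 1922.1 − 1 ≈ 1921.1 → 1921

N ≈ 1921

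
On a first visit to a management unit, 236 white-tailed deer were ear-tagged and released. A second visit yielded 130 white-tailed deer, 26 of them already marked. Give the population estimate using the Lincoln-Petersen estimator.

N = 1180

N = (236 × 130) / 26 = 30680 / 26 = 1180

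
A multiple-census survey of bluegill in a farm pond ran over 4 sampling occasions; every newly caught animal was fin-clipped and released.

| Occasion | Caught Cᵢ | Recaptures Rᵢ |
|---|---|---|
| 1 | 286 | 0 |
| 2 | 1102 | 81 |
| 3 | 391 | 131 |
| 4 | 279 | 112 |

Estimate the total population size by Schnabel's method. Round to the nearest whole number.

N ≈ 3899

Marked at large before each occasion: Mᵢ = Σⱼ<ᵢ (Cⱼ − Rⱼ) → M1=0, M2=286, M3=1307, M4=1567
Σ MᵢCᵢ = 0·286 + 286·1102 + 1307·391 + 1567·279 = 0 + 315172 + 511037 + 437193 = 1263402
Σ Rᵢ = 0 + 81 + 131 + 112 = 324
N̂ = 1263402 / 324 ≈ 3899.4 → 3899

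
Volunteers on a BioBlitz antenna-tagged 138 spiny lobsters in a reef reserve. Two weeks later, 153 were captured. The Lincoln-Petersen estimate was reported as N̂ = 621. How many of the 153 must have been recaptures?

From N = M·C/R: R = M·C / N = 138·153 / 621 = 21114 / 621 = 34.

R = 34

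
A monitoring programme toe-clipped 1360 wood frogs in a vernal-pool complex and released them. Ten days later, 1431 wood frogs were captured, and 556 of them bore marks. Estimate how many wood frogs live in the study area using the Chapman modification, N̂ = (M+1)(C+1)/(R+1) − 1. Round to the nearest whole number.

N ≈ 3498

N̂ = (1360+1)(1431+1)/(556+1) − 1 = 1361·1432/557 − 1
= 1948952/557 − 1 ≈ 3499.0 − 1 ≈ 3498.0 → 3498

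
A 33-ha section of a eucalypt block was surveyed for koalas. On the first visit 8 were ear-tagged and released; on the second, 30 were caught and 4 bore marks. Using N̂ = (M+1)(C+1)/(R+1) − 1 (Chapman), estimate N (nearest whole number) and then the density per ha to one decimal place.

density ≈ 1.7 koalas per ha

N̂ = 9·31/5 − 1 = 279/5 − 1 ≈ 54.8 → 55
Density = N̂ / area = 55 / 33 ≈ 1.67 → 1.7 per ha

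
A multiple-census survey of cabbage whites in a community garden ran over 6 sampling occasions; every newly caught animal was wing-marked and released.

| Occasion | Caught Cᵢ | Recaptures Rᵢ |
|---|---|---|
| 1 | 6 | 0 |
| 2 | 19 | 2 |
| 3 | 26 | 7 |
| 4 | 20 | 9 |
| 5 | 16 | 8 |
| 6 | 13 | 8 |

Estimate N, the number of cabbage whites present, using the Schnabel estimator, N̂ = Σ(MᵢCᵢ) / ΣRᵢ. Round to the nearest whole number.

N ≈ 94

Marked at large before each occasion: Mᵢ = Σⱼ<ᵢ (Cⱼ − Rⱼ) → M1=0, M2=6, M3=23, M4=42, M5=53, M6=61
Σ MᵢCᵢ = 0·6 + 6·19 + 23·26 + 42·20 + 53·16 + 61·13 = 0 + 114 + 598 + 840 + 848 + 793 = 3193
Σ Rᵢ = 0 + 2 + 7 + 9 + 8 + 8 = 34
N̂ = 3193 / 34 ≈ 93.9 → 94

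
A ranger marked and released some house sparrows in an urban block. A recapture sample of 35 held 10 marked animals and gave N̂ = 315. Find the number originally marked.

From N = M·C/R: M = N·R / C = 315·10 / 35 = 3150 / 35 = 90.

M = 90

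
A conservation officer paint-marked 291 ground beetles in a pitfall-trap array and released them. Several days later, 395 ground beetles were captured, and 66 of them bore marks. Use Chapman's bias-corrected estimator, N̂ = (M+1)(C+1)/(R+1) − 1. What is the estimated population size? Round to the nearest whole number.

N ≈ 1725

N̂ = (291+1)(395+1)/(66+1) − 1 = 292·396/67 − 1
= 115632/67 − 1 ≈ 1725.9 − 1 ≈ 1724.9 → 1725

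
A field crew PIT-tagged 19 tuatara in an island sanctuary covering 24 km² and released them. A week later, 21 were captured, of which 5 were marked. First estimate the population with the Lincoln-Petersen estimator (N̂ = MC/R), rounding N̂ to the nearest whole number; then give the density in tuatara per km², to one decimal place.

density ≈ 3.3 tuatara per km²

N̂ = 19·21/5 = 399/5 ≈ 79.8 → 80
Density = N̂ / area = 80 / 24 ≈ 3.33 → 3.3 per km²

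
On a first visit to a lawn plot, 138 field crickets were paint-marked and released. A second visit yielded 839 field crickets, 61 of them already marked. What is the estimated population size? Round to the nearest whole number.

N = (138 × 839) / 61 = 115782 / 61 ≈ 1898.1 → 1898

N ≈ 1898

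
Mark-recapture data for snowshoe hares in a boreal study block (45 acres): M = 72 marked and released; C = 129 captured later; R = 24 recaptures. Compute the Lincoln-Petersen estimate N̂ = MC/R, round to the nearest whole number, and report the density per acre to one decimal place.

N̂ = 72·129/24 = 9288/24 = 387
Density = N̂ / area = 387 / 45 ≈ 8.60 → 8.6 per acre

density ≈ 8.6 snowshoe hares per acre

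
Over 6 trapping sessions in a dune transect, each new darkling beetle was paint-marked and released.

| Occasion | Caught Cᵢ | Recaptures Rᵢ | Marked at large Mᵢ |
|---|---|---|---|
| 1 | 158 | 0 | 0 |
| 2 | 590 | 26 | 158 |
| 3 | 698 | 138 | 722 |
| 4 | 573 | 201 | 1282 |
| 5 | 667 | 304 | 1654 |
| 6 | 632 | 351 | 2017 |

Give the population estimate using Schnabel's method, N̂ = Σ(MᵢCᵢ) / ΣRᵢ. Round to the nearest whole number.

Σ MᵢCᵢ = 0·158 + 158·590 + 722·698 + 1282·573 + 1654·667 + 2017·632 = 0 + 93220 + 503956 + 734586 + 1103218 + 1274744 = 3709724
Σ Rᵢ = 0 + 26 + 138 + 201 + 304 + 351 = 1020
N̂ = 3709724 / 1020 ≈ 3637.0 → 3637

N ≈ 3637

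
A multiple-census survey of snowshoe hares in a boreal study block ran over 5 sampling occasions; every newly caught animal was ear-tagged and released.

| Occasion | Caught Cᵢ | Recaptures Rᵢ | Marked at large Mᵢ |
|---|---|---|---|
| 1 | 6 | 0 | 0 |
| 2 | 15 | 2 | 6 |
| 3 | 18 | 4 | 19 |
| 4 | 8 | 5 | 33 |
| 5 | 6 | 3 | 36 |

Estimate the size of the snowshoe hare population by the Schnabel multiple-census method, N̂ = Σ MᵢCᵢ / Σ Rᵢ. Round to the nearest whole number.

Σ MᵢCᵢ = 0·6 + 6·15 + 19·18 + 33·8 + 36·6 = 0 + 90 + 342 + 264 + 216 = 912
Σ Rᵢ = 0 + 2 + 4 + 5 + 3 = 14
N̂ = 912 / 14 ≈ 65.1 → 65

N ≈ 65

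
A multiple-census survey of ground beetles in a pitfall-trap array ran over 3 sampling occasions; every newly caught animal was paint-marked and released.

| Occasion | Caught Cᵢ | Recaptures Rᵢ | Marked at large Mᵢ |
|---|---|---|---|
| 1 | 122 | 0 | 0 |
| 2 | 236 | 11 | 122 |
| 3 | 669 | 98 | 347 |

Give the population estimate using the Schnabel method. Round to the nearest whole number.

N ≈ 2394

Σ MᵢCᵢ = 0·122 + 122·236 + 347·669 = 0 + 28792 + 232143 = 260935
Σ Rᵢ = 0 + 11 + 98 = 109
N̂ = 260935 / 109 ≈ 2393.9 → 2394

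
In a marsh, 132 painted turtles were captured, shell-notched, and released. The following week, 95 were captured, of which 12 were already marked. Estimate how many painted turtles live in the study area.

N = 1045

The marked fraction in the recapture sample should equal the marked fraction in the population: 12/95 = 132/N.
N = (132 × 95) / 12 = 12540 / 12 = 1045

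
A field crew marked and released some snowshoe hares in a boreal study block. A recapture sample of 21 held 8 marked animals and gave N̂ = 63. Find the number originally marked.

From N = M·C/R: M = N·R / C = 63·8 / 21 = 504 / 21 = 24.

M = 24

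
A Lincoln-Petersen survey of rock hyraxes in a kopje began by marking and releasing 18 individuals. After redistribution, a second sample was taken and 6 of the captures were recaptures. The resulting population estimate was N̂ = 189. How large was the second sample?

From N = M·C/R: C = N·R / M = 189·6 / 18 = 1134 / 18 = 63.

C = 63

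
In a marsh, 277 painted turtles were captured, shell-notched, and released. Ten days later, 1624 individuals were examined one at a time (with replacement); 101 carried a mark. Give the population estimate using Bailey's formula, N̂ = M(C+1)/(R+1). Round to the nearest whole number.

N̂ = 277·(1624+1)/(101+1) = 277·1625/102 = 450125/102 ≈ 4413.0 → 4413

N ≈ 4413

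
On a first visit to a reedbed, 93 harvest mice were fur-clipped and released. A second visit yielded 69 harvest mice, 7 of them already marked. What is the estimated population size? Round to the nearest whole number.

N ≈ 917

Lincoln-Petersen assumes M/N = R/C, so N = M·C / R.
N = (93 × 69) / 7 = 6417 / 7 ≈ 916.7 → 917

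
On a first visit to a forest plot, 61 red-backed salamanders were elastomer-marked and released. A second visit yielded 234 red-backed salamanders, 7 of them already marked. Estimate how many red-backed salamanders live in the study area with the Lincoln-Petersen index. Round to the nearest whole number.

Lincoln-Petersen assumes M/N = R/C, so N = M·C / R.
N = (61 × 234) / 7 = 14274 / 7 ≈ 2039.1 → 2039

N ≈ 2039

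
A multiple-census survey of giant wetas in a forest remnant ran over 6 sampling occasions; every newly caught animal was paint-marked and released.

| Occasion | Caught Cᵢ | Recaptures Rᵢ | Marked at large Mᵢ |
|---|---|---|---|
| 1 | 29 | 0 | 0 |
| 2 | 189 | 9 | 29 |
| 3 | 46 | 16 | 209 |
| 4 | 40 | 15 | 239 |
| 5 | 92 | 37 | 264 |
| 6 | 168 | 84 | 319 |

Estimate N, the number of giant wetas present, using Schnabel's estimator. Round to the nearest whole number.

Σ MᵢCᵢ = 0·29 + 29·189 + 209·46 + 239·40 + 264·92 + 319·168 = 0 + 5481 + 9614 + 9560 + 24288 + 53592 = 102535
Σ Rᵢ = 0 + 9 + 16 + 15 + 37 + 84 = 161
N̂ = 102535 / 161 ≈ 636.9 → 637

N ≈ 637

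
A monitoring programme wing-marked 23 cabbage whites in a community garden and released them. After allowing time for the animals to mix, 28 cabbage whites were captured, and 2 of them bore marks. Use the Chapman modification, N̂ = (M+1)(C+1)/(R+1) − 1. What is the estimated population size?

N̂ = (23+1)(28+1)/(2+1) − 1 = 24·29/3 − 1
= 696/3 − 1 = 232 − 1 = 231

N = 231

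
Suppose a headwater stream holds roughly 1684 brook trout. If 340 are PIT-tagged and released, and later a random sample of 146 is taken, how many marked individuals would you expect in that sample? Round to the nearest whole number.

Expected recaptures E[R] = M·C / N.
E[R] = 340 × 146 / 1684 = 49640 / 1684 ≈ 29.48 → 29

expected recaptures ≈ 29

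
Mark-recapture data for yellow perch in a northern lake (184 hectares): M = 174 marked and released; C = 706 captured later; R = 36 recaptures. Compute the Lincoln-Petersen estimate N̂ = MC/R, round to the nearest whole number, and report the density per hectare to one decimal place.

N̂ = 174·706/36 = 122844/36 ≈ 3412.3 → 3412
Density = N̂ / area = 3412 / 184 ≈ 18.54 → 18.5 per hectare

density ≈ 18.5 yellow perch per hectare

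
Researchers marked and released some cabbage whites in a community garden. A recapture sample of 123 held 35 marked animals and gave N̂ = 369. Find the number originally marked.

M = 105

From N = M·C/R: M = N·R / C = 369·35 / 123 = 12915 / 123 = 105.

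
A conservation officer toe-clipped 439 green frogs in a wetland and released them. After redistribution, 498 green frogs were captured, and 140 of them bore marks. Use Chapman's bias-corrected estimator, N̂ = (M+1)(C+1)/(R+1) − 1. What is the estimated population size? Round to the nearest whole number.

N ≈ 1556

N̂ = (439+1)(498+1)/(140+1) − 1 = 440·499/141 − 1
= 219560/141 − 1 ≈ 1557.2 − 1 ≈ 1556.2 → 1556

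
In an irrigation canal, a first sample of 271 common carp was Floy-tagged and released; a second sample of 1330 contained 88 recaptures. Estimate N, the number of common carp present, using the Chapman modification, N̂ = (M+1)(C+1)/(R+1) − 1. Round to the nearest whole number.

N̂ = (271+1)(1330+1)/(88+1) − 1 = 272·1331/89 − 1
= 362032/89 − 1 ≈ 4067.8 − 1 ≈ 4066.8 → 4067

N ≈ 4067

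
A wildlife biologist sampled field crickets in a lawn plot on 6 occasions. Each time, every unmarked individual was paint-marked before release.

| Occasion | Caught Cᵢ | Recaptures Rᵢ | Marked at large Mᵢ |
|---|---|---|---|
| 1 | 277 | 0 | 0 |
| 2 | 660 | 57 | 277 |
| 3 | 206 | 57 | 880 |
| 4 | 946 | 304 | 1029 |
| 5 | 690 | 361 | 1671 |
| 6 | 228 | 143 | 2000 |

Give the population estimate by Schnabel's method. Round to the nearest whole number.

Σ MᵢCᵢ = 0·277 + 277·660 + 880·206 + 1029·946 + 1671·690 + 2000·228 = 0 + 182820 + 181280 + 973434 + 1152990 + 456000 = 2946524
Σ Rᵢ = 0 + 57 + 57 + 304 + 361 + 143 = 922
N̂ = 2946524 / 922 ≈ 3195.8 → 3196

N ≈ 3196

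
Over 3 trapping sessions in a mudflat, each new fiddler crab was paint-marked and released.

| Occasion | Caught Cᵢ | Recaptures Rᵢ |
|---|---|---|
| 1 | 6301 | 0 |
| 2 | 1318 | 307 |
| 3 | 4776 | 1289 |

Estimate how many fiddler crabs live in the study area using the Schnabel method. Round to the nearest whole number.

N ≈ 27,084

Marked at large before each occasion: Mᵢ = Σⱼ<ᵢ (Cⱼ − Rⱼ) → M1=0, M2=6301, M3=7312
Σ MᵢCᵢ = 0·6301 + 6301·1318 + 7312·4776 = 0 + 8304718 + 34922112 = 43226830
Σ Rᵢ = 0 + 307 + 1289 = 1596
N̂ = 43226830 / 1596 ≈ 27084.48 → 27084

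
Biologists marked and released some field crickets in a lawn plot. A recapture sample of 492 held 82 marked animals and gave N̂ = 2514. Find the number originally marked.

From N = M·C/R: M = N·R / C = 2514·82 / 492 = 206148 / 492 = 419.

M = 419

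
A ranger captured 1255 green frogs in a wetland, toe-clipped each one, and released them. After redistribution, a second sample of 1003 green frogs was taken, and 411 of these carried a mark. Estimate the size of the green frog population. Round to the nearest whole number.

The marked fraction in the recapture sample should equal the marked fraction in the population: 411/1003 = 1255/N.
N = (1255 × 1003) / 411 = 1258765 / 411 ≈ 3062.7 → 3063

N ≈ 3063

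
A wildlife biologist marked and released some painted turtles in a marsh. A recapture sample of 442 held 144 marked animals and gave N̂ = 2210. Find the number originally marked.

M = 720

From N = M·C/R: M = N·R / C = 2210·144 / 442 = 318240 / 442 = 720.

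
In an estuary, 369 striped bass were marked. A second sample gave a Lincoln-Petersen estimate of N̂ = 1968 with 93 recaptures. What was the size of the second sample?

From N = M·C/R: C = N·R / M = 1968·93 / 369 = 183024 / 369 = 496.

C = 496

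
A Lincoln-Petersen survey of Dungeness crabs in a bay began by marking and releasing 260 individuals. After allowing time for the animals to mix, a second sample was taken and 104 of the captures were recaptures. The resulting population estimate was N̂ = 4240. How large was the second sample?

C = 1696

From N = M·C/R: C = N·R / M = 4240·104 / 260 = 440960 / 260 = 1696.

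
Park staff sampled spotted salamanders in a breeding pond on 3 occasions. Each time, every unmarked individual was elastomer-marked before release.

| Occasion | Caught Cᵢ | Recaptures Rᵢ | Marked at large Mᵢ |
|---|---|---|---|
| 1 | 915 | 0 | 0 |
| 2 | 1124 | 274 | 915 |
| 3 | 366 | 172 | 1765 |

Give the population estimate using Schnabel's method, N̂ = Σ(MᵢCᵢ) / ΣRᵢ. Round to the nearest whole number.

N ≈ 3754

Σ MᵢCᵢ = 0·915 + 915·1124 + 1765·366 = 0 + 1028460 + 645990 = 1674450
Σ Rᵢ = 0 + 274 + 172 = 446
N̂ = 1674450 / 446 ≈ 3754.4 → 3754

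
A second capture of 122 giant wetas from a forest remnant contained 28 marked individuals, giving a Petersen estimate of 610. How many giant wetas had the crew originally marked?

M = 140

From N = M·C/R: M = N·R / C = 610·28 / 122 = 17080 / 122 = 140.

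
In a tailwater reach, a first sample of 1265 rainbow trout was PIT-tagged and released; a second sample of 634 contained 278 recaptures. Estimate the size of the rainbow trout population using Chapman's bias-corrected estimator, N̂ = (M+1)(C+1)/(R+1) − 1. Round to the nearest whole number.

N ≈ 2880

N̂ = (1265+1)(634+1)/(278+1) − 1 = 1266·635/279 − 1
= 803910/279 − 1 ≈ 2881.4 − 1 ≈ 2880.4 → 2880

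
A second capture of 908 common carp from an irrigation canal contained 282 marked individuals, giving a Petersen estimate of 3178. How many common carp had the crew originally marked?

M = 987

From N = M·C/R: M = N·R / C = 3178·282 / 908 = 896196 / 908 = 987.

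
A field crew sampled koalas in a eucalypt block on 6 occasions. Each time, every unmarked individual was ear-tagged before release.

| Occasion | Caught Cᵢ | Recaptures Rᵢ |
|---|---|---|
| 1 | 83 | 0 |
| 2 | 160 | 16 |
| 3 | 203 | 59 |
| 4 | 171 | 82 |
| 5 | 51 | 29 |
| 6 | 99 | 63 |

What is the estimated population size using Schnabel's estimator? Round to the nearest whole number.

Marked at large before each occasion: Mᵢ = Σⱼ<ᵢ (Cⱼ − Rⱼ) → M1=0, M2=83, M3=227, M4=371, M5=460, M6=482
Σ MᵢCᵢ = 0·83 + 83·160 + 227·203 + 371·171 + 460·51 + 482·99 = 0 + 13280 + 46081 + 63441 + 23460 + 47718 = 193980
Σ Rᵢ = 0 + 16 + 59 + 82 + 29 + 63 = 249
N̂ = 193980 / 249 ≈ 779.0 → 779

N ≈ 779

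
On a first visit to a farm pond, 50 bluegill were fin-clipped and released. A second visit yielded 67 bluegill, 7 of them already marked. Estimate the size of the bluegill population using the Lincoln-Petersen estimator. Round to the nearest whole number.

N ≈ 479

N = (50 × 67) / 7 = 3350 / 7 ≈ 478.6 → 479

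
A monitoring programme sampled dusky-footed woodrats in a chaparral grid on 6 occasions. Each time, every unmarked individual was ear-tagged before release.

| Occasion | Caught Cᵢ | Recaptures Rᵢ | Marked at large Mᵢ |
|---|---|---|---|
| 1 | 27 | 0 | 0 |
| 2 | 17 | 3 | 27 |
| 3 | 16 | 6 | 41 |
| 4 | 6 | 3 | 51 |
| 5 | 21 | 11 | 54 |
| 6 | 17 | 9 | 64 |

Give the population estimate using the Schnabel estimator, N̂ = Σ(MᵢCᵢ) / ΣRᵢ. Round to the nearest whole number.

N ≈ 114

Σ MᵢCᵢ = 0·27 + 27·17 + 41·16 + 51·6 + 54·21 + 64·17 = 0 + 459 + 656 + 306 + 1134 + 1088 = 3643
Σ Rᵢ = 0 + 3 + 6 + 3 + 11 + 9 = 32
N̂ = 3643 / 32 ≈ 113.8 → 114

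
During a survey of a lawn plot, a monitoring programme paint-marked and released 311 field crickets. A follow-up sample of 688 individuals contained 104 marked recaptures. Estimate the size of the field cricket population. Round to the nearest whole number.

Lincoln-Petersen assumes M/N = R/C, so N = M·C / R.
N = (311 × 688) / 104 = 213968 / 104 ≈ 2057.4 → 2057

N ≈ 2057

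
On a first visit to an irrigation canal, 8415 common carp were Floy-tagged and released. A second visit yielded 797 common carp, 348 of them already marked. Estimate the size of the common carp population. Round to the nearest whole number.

The marked fraction in the recapture sample should equal the marked fraction in the population: 348/797 = 8415/N.
N = (8415 × 797) / 348 = 6706755 / 348 ≈ 19272.3 → 19272

N ≈ 19,272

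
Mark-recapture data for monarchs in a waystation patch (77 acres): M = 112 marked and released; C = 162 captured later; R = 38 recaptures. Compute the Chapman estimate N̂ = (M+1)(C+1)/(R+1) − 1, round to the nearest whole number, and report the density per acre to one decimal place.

density ≈ 6.1 monarchs per acre

N̂ = 113·163/39 − 1 = 18419/39 − 1 ≈ 471.3 → 471
Density = N̂ / area = 471 / 77 ≈ 6.12 → 6.1 per acre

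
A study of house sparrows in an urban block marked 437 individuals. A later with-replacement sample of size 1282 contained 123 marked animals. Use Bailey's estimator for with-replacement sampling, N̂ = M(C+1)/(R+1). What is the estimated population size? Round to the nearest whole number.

N ≈ 4522

N̂ = 437·(1282+1)/(123+1) = 437·1283/124 = 560671/124 ≈ 4521.5 → 4522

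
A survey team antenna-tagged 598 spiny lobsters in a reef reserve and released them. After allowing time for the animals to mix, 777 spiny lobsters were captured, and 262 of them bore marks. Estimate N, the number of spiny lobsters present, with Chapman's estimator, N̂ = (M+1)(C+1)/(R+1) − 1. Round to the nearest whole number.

N ≈ 1771

N̂ = (598+1)(777+1)/(262+1) − 1 = 599·778/263 − 1
= 466022/263 − 1 ≈ 1771.9 − 1 ≈ 1770.9 → 1771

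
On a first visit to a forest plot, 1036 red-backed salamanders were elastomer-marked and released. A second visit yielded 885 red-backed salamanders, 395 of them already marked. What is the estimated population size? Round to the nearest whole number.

Lincoln-Petersen assumes M/N = R/C, so N = M·C / R.
N = (1036 × 885) / 395 = 916860 / 395 ≈ 2321.2 → 2321

N ≈ 2321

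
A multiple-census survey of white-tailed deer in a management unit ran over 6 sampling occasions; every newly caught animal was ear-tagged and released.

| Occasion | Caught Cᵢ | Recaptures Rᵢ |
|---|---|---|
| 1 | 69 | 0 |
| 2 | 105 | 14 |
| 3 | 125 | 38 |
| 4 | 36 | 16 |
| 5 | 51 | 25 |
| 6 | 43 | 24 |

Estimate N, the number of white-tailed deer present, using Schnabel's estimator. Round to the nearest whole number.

Marked at large before each occasion: Mᵢ = Σⱼ<ᵢ (Cⱼ − Rⱼ) → M1=0, M2=69, M3=160, M4=247, M5=267, M6=293
Σ MᵢCᵢ = 0·69 + 69·105 + 160·125 + 247·36 + 267·51 + 293·43 = 0 + 7245 + 20000 + 8892 + 13617 + 12599 = 62353
Σ Rᵢ = 0 + 14 + 38 + 16 + 25 + 24 = 117
N̂ = 62353 / 117 ≈ 532.9 → 533

N ≈ 533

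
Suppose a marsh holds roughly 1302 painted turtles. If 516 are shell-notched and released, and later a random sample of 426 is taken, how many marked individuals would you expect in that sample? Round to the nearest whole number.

expected recaptures ≈ 169

Expected recaptures E[R] = M·C / N.
E[R] = 516 × 426 / 1302 = 219816 / 1302 ≈ 168.8 → 169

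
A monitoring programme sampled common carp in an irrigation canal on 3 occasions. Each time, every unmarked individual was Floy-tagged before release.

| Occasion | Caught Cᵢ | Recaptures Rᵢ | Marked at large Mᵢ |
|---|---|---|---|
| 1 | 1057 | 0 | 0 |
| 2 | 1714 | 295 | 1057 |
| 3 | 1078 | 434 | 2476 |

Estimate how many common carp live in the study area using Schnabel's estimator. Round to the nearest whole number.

N ≈ 6147

Σ MᵢCᵢ = 0·1057 + 1057·1714 + 2476·1078 = 0 + 1811698 + 2669128 = 4480826
Σ Rᵢ = 0 + 295 + 434 = 729
N̂ = 4480826 / 729 ≈ 6146.5 → 6147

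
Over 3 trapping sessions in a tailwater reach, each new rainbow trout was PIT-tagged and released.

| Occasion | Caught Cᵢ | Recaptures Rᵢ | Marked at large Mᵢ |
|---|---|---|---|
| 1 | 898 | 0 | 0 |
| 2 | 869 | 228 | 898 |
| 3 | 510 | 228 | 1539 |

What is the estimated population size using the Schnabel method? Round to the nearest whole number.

Σ MᵢCᵢ = 0·898 + 898·869 + 1539·510 = 0 + 780362 + 784890 = 1565252
Σ Rᵢ = 0 + 228 + 228 = 456
N̂ = 1565252 / 456 ≈ 3432.6 → 3433

N ≈ 3433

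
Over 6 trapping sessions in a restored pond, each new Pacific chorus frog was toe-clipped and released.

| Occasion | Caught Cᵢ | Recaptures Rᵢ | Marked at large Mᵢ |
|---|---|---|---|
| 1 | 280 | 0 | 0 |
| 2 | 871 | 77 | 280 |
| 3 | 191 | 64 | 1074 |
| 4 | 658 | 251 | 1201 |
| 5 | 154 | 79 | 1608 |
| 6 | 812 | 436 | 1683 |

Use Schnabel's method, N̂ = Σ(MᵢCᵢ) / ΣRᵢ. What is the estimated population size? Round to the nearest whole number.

Σ MᵢCᵢ = 0·280 + 280·871 + 1074·191 + 1201·658 + 1608·154 + 1683·812 = 0 + 243880 + 205134 + 790258 + 247632 + 1366596 = 2853500
Σ Rᵢ = 0 + 77 + 64 + 251 + 79 + 436 = 907
N̂ = 2853500 / 907 ≈ 3146.1 → 3146

N ≈ 3146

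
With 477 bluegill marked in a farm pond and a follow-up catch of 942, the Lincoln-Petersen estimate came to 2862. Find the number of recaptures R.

R = 157

From N = M·C/R: R = M·C / N = 477·942 / 2862 = 449334 / 2862 = 157.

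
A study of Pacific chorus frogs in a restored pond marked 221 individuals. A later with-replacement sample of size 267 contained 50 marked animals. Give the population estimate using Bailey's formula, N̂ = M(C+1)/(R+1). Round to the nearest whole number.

N ≈ 1161

N̂ = 221·(267+1)/(50+1) = 221·268/51 = 59228/51 ≈ 1161.3 → 1161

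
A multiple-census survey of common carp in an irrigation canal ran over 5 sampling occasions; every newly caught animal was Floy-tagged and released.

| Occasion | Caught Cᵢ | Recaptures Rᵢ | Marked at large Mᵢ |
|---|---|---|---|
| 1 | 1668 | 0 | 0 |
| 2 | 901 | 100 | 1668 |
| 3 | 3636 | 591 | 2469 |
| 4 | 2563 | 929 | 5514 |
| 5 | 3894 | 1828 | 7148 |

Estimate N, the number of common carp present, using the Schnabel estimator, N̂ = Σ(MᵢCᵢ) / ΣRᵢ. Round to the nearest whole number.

Σ MᵢCᵢ = 0·1668 + 1668·901 + 2469·3636 + 5514·2563 + 7148·3894 = 0 + 1502868 + 8977284 + 14132382 + 27834312 = 52446846
Σ Rᵢ = 0 + 100 + 591 + 929 + 1828 = 3448
N̂ = 52446846 / 3448 ≈ 15210.8 → 15211

N ≈ 15,211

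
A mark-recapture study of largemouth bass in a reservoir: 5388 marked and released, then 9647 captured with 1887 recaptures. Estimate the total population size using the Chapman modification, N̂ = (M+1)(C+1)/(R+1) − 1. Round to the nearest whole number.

N̂ = (5388+1)(9647+1)/(1887+1) − 1 = 5389·9648/1888 − 1
= 51993072/1888 − 1 ≈ 27538.7 − 1 ≈ 27537.7 → 27538

N ≈ 27,538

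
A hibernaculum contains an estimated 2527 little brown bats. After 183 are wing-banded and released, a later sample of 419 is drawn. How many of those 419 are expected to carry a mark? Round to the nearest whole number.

Expected recaptures E[R] = M·C / N.
E[R] = 183 × 419 / 2527 = 76677 / 2527 ≈ 30.3 → 30

expected recaptures ≈ 30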